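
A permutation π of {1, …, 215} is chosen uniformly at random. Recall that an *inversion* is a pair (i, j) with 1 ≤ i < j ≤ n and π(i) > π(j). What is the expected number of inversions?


Write X = Σ X_I over the C(215, 2) = 23005 pairs i < j, with X_I the indicator of one inversion.
There are 23005 indicators.
For each fixed pair i < j, the values π(i) and π(j) are two distinct elements of {1, …, 215} in uniformly random order; by symmetry P[π(i) > π(j)] = 1/2.
By linearity: E[X] = 23005 · (1/2) = C(215, 2) · (1/2) = 23005/2 = 23005/2 ≈ 11502.500.

E[X] = 23005/2 = 11502.500.


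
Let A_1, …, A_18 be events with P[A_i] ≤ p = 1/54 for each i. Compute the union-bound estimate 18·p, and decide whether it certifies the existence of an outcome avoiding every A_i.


Union bound: P[∪_{i=1}^{18} A_i] ≤ Σ_i P[A_i] ≤ 18·p = 18·(1/54) = 1/3.
Numerically: 1/3 ≈ 0.3333333.
Is 1/3 < 1? YES.
Since P[∪ A_i] ≤ 1/3 < 1, the complement has P[∩ A_i^c] ≥ 1 − 1/3 = 2/3 > 0, so some outcome avoids every A_i.

18·p = 1/3 ≈ 0.3333333; existence CERTIFIED by the union bound.


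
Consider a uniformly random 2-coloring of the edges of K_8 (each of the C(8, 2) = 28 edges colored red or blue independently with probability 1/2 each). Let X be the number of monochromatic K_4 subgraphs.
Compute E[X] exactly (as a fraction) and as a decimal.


Let X = Σ_S X_S over the C(8, 4) = 70 subsets S of size 4, where X_S = 1 if the K_4 on S is monochromatic.
For a fixed S, the K_4 on S has C(4, 2) = 6 edges. P[all 6 edges red] = (1/2)^6, and likewise for blue, so P[monochromatic] = 2·(1/2)^6 = 2^{1 − 6} = 1/32.
Summing: E[X] = C(8, 4) · 2^{1 − 6} = 70 · 1/32 = 35/16.
Numerically: E[X] ≈ 2.18750.

E[X] = C(8,4)·2^(1−C(4,2)) = 35/16 ≈ 2.18750.


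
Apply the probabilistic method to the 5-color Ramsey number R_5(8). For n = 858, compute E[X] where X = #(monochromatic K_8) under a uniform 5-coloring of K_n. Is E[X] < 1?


E[X] = C(858, 8) · 5^{1 − 28} = 7049584530256467771 · 5^{−27} = 7049584530256467771/7450580596923828125.
As a reduced fraction: E[X] = 7049584530256467771/7450580596923828125 ≈ 0.9462.
Is E[X] < 1? YES.
Since E[X] < 1, there exists a 5-coloring of K_{858} with no monochromatic K_8; hence R_5(8) > 858.

E[X] = 7049584530256467771/7450580596923828125 ≈ 0.9462; E[X] < 1, so R_5(8) > 858.


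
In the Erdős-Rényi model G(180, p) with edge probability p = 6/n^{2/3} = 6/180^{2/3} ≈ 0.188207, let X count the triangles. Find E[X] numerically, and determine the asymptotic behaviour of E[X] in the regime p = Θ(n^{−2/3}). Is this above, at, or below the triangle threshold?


Number of potential triangles: C(180, 3) = 955860.
Each occurs with probability p³ ≈ (0.188207)³ ≈ 6.66666667e-03.
By linearity: E[X] = C(180, 3)·p³ ≈ 955860 · 6.66666667e-03 ≈ 6372.400000.
Since α = 2/3 < 1, p = c/n^{2/3} ≫ 1/n is above the triangle threshold p ~ 1/n. Asymptotically E[X] ~ (c³/6)·n^{3(1−α)} = (6³/6)·n^{1} → ∞; triangles are abundant w.h.p.

E[X] ≈ 6372.400000; in regime p = Θ(1/n^{2/3}) E[X] diverges (above the triangle threshold p ~ 1/n).


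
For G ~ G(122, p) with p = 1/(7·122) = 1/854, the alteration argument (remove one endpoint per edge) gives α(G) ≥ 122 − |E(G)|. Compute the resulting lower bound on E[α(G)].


E[|E(G)|] = C(122, 2)·p = 7381 · (1/854) = 121/14.
E[α(G)] ≥ n − E[|E(G)|] = 122 − 121/14 = 1587/14.
Numerically: ≈ 113.3571.
(This is only a lower bound; the true E[α(G)] may be larger.)

E[α(G)] ≥ 1587/14 ≈ 113.3571.


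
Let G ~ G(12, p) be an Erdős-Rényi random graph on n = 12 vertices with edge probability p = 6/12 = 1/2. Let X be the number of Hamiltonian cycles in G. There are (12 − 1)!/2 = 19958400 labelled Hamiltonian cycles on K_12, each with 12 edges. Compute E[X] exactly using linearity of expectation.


K_12 has (12 − 1)!/2 = 19958400 labelled Hamiltonian cycles.
For each such Hamiltonian cycle H, let X_H = 1 if all 12 edges of H are present in G. Then P[X_H = 1] = p^{12} = (1/2)^{12} = 1/4096.
By linearity of expectation: E[X] = Σ_H E[X_H] = 19958400 · p^{12} = 19958400 · 1/4096 = 155925/32.
Numerically: E[X] ≈ 4.87e+03.

E[X] = 19958400 · (1/2)^{12} = 155925/32 ≈ 4.87e+03.


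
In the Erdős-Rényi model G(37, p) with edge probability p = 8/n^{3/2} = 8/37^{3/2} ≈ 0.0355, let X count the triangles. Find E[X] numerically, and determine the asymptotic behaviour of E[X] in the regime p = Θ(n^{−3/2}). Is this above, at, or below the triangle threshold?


Number of potential triangles: C(37, 3) = 7770.
Each occurs with probability p³ ≈ (0.0355)³ ≈ 4.49120e-05.
By linearity: E[X] = C(37, 3)·p³ ≈ 7770 · 4.49120e-05 ≈ 0.349.
Since α = 3/2 > 1, p = c/n^{3/2} = o(1/n) is below the triangle threshold p ~ 1/n. Asymptotically E[X] ~ (c³/6)·n^{3(1−α)} = (8³/6)·n^{-1.5} → 0, so by Markov's inequality G has no triangles w.h.p.

E[X] ≈ 0.349; in regime p = Θ(1/n^{3/2}) E[X] tends to 0 (below the triangle threshold p ~ 1/n).


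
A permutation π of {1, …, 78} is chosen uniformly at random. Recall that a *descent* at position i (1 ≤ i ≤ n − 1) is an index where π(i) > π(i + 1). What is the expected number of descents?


Write X = Σ X_I over i = 1, …, 77, with X_I the indicator of one descent.
There are 77 indicators.
For each fixed i, the pair (π(i), π(i+1)) is a uniformly random ordered pair of distinct values from {1, …, 78}; by symmetry P[π(i) > π(i+1)] = 1/2.
By linearity: E[X] = 77 · (1/2) = (78 − 1) · (1/2) = 77/2 ≈ 38.500.

E[X] = 77/2 = 38.500.


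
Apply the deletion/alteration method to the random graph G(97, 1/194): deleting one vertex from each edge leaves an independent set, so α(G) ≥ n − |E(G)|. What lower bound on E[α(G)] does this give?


E[|E(G)|] = C(97, 2)·p = 4656 · (1/194) = 24.
E[α(G)] ≥ n − E[|E(G)|] = 97 − 24 = 73.
Numerically: ≈ 73.00000.
(This is only a lower bound; the true E[α(G)] may be larger.)

E[α(G)] ≥ 73 ≈ 73.00000.


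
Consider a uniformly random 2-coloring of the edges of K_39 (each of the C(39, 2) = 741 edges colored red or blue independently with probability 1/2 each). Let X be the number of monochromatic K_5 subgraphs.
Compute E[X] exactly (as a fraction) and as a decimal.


Let X = Σ_S X_S over the C(39, 5) = 575757 subsets S of size 5, where X_S = 1 if the K_5 on S is monochromatic.
For a fixed S, the K_5 on S has C(5, 2) = 10 edges. P[all 10 edges red] = (1/2)^10, and likewise for blue, so P[monochromatic] = 2·(1/2)^10 = 2^{1 − 10} = 1/512.
By linearity: E[X] = C(39, 5) · 2^{1 − 10} = 575757 · 1/512 = 575757/512.
Numerically: E[X] ≈ 1124.5254.

E[X] = C(39,5)·2^(1−C(5,2)) = 575757/512 ≈ 1124.5254.


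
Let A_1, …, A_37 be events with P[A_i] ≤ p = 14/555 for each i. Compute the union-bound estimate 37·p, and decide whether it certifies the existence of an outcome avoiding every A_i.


Union bound: P[∪_{i=1}^{37} A_i] ≤ Σ_i P[A_i] ≤ 37·p = 37·(14/555) = 14/15.
Numerically: 14/15 ≈ 0.933333.
Is 14/15 < 1? YES.
Since P[∪ A_i] ≤ 14/15 < 1, the complement has P[∩ A_i^c] ≥ 1 − 14/15 = 1/15 > 0, so some outcome avoids every A_i.

37·p = 14/15 ≈ 0.933333; existence CERTIFIED by the union bound.


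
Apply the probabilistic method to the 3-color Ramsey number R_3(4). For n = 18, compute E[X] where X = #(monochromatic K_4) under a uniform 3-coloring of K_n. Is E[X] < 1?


E[X] = C(18, 4) · 3^{1 − 6} = 3060 · 3^{−5} = 3060/243.
As a reduced fraction: E[X] = 340/27 ≈ 12.5925926.
Is E[X] < 1? NO.
Since E[X] ≥ 1, the first-moment bound is inconclusive at n = 18; it does NOT by itself certify R_3(4) > 18.

E[X] = 340/27 ≈ 12.5925926; E[X] ≥ 1; first-moment method inconclusive here.


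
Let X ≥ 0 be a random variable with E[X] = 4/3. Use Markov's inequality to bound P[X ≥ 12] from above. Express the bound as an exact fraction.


μ = E[X] = 4/3, a = 12.
Markov: P[X ≥ 12] ≤ μ/a = (4/3)/12 = 1/9.
Numerically: ≈ 0.11111.
(Since a = 12 > μ = 1.33333, the bound 1/9 is < 1 and informative.)

P[X ≥ 12] ≤ 1/9 ≈ 0.11111.


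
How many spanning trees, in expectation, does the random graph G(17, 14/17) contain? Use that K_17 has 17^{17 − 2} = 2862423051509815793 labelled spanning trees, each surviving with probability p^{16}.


K_17 has 17^{17 − 2} = 2862423051509815793 labelled spanning trees.
For each such spanning tree H, let X_H = 1 if all 16 edges of H are present in G. Then P[X_H = 1] = p^{16} = (14/17)^{16} = 2177953337809371136/48661191875666868481.
Summing the indicators: E[X] = Σ_H E[X_H] = 2862423051509815793 · p^{16} = 2862423051509815793 · 2177953337809371136/48661191875666868481 = 2177953337809371136/17.
Numerically: E[X] ≈ 1.28e+17.

E[X] = 2862423051509815793 · (14/17)^{16} = 2177953337809371136/17 ≈ 1.28e+17.


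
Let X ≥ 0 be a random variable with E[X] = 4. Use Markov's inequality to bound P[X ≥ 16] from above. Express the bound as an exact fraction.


μ = E[X] = 4, a = 16.
Markov: P[X ≥ 16] ≤ μ/a = (4)/16 = 1/4.
Numerically: ≈ 0.2500.
(Since a = 16 > μ = 4.0000, the bound 1/4 is < 1 and informative.)

P[X ≥ 16] ≤ 1/4 ≈ 0.2500.


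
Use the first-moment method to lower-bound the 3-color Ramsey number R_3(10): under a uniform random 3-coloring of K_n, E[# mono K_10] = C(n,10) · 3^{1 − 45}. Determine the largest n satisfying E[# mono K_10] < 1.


We need C(n, 10) · 3^{1 − 45} < 1, i.e. C(n, 10) < 3^{45 − 1} = 984770902183611232881.
Check values of n near the boundary:
  n = 571: C(571, 10) = 937951290893172842001; 937951290893172842001 < 984770902183611232881? YES
  n = 572: C(572, 10) = 954640815642161682606; 954640815642161682606 < 984770902183611232881? YES
  n = 573: C(573, 10) = 971597135635805762226; 971597135635805762226 < 984770902183611232881? YES
  n = 574: C(574, 10) = 988824035203816502691; 988824035203816502691 < 984770902183611232881? NO
The largest n with C(n, 10) < 984770902183611232881 is n = 573 (where E[X] = 35985079097622435638/36472996377170786403 ≈ 0.987). Hence R_3(10) > 573, i.e. R_3(10) ≥ 574.

Largest n = 573; hence R_3(10) > 573.


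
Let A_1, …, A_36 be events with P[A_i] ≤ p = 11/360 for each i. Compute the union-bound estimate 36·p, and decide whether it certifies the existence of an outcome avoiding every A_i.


Union bound: P[∪_{i=1}^{36} A_i] ≤ Σ_i P[A_i] ≤ 36·p = 36·(11/360) = 11/10.
Numerically: 11/10 ≈ 1.100.
Is 11/10 < 1? NO.
Since the bound 11/10 is ≥ 1, the union bound is uninformative here; it does NOT by itself certify existence.

36·p = 11/10 ≈ 1.100; existence NOT certified by the union bound.


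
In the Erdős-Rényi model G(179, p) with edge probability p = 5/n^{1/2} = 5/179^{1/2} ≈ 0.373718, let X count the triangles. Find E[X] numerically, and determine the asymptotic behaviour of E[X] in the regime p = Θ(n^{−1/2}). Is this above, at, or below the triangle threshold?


Number of potential triangles: C(179, 3) = 939929.
Each occurs with probability p³ ≈ (0.373718)³ ≈ 5.21951880e-02.
By linearity: E[X] = C(179, 3)·p³ ≈ 939929 · 5.21951880e-02 ≈ 49059.770901.
Since α = 1/2 < 1, p = c/n^{1/2} ≫ 1/n is above the triangle threshold p ~ 1/n. Asymptotically E[X] ~ (c³/6)·n^{3(1−α)} = (5³/6)·n^{1.5} → ∞; triangles are abundant w.h.p.

E[X] ≈ 49059.770901; in regime p = Θ(1/n^{1/2}) E[X] diverges (above the triangle threshold p ~ 1/n).


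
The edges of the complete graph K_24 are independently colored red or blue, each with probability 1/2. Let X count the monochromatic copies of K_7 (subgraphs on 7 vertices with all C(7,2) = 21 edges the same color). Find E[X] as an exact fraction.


Let X = Σ_S X_S over the C(24, 7) = 346104 subsets S of size 7, where X_S = 1 if the K_7 on S is monochromatic.
For a fixed S, the K_7 on S has C(7, 2) = 21 edges. P[all 21 edges red] = (1/2)^21, and likewise for blue, so P[monochromatic] = 2·(1/2)^21 = 2^{1 − 21} = 1/1048576.
Summing: E[X] = C(24, 7) · 2^{1 − 21} = 346104 · 1/1048576 = 43263/131072.
Numerically: E[X] ≈ 0.33007.

E[X] = C(24,7)·2^(1−C(7,2)) = 43263/131072 ≈ 0.33007.


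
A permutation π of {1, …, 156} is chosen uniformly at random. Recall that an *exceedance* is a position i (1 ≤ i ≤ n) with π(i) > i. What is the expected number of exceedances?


Write X = Σ_{i=1}^{156} X_i, where X_i = 1_{π(i) > i}.
For each fixed i, π(i) is uniform over {1, …, 156} (marginal of a uniform permutation), so P[π(i) > i] = (n − i)/n. Summing: Σ_{i=1}^{156} (n − i)/n = (0 + 1 + … + 155)/156 = 156(156 − 1)/(2·156) = (156 − 1)/2.
Hence E[X] = Σ_{i=1}^{156} (156 − i)/156 = 155/2 ≈ 77.500000.

E[X] = 155/2 = 77.500000.


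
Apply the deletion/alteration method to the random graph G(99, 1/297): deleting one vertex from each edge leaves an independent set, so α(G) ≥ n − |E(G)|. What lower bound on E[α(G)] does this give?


E[|E(G)|] = C(99, 2)·p = 4851 · (1/297) = 49/3.
E[α(G)] ≥ n − E[|E(G)|] = 99 − 49/3 = 248/3.
Numerically: ≈ 82.666667.
(This is only a lower bound; the true E[α(G)] may be larger.)

E[α(G)] ≥ 248/3 ≈ 82.666667.


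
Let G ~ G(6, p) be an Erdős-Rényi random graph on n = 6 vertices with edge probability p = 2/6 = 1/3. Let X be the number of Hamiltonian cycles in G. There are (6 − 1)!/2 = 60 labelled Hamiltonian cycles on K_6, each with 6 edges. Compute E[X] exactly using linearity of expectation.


K_6 has (6 − 1)!/2 = 60 labelled Hamiltonian cycles.
For each such Hamiltonian cycle H, let X_H = 1 if all 6 edges of H are present in G. Then P[X_H = 1] = p^{6} = (1/3)^{6} = 1/729.
By linearity: E[X] = Σ_H E[X_H] = 60 · p^{6} = 60 · 1/729 = 20/243.
Numerically: E[X] ≈ 0.0823.

E[X] = 60 · (1/3)^{6} = 20/243 ≈ 0.0823.


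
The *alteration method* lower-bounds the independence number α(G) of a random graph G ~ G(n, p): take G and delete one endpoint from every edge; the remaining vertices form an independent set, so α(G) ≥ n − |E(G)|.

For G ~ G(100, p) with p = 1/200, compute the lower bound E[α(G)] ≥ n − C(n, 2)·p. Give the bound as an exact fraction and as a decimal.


E[|E(G)|] = C(100, 2)·p = 4950 · (1/200) = 99/4.
E[α(G)] ≥ n − E[|E(G)|] = 100 − 99/4 = 301/4.
Numerically: ≈ 75.250.
(This is only a lower bound; the true E[α(G)] may be larger.)

E[α(G)] ≥ 301/4 ≈ 75.250.


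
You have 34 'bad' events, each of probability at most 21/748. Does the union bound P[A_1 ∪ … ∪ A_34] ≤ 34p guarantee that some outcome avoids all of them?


Union bound: P[∪_{i=1}^{34} A_i] ≤ Σ_i P[A_i] ≤ 34·p = 34·(21/748) = 21/22.
Numerically: 21/22 ≈ 0.955.
Is 21/22 < 1? YES.
Since P[∪ A_i] ≤ 21/22 < 1, the complement has P[∩ A_i^c] ≥ 1 − 21/22 = 1/22 > 0, so some outcome avoids every A_i.

34·p = 21/22 ≈ 0.955; existence CERTIFIED by the union bound.


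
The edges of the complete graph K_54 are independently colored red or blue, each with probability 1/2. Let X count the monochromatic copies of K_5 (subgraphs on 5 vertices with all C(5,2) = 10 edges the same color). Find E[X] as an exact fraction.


Let X = Σ_S X_S over the C(54, 5) = 3162510 subsets S of size 5, where X_S = 1 if the K_5 on S is monochromatic.
For a fixed S, the K_5 on S has C(5, 2) = 10 edges. P[all 10 edges red] = (1/2)^10, and likewise for blue, so P[monochromatic] = 2·(1/2)^10 = 2^{1 − 10} = 1/512.
By linearity: E[X] = C(54, 5) · 2^{1 − 10} = 3162510 · 1/512 = 1581255/256.
Numerically: E[X] ≈ 6176.777.

E[X] = C(54,5)·2^(1−C(5,2)) = 1581255/256 ≈ 6176.777.


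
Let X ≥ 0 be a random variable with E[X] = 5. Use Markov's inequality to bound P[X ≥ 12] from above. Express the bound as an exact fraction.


μ = E[X] = 5, a = 12.
Markov: P[X ≥ 12] ≤ μ/a = (5)/12 = 5/12.
Numerically: ≈ 0.416667.
(Since a = 12 > μ = 5.000000, the bound 5/12 is < 1 and informative.)

P[X ≥ 12] ≤ 5/12 ≈ 0.416667.


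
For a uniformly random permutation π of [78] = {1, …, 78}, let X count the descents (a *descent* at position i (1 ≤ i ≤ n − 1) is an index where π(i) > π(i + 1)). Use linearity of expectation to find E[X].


Write X = Σ X_I over i = 1, …, 77, with X_I the indicator of one descent.
There are 77 indicators.
For each fixed i, the pair (π(i), π(i+1)) is a uniformly random ordered pair of distinct values from {1, …, 78}; by symmetry P[π(i) > π(i+1)] = 1/2.
By linearity: E[X] = 77 · (1/2) = (78 − 1) · (1/2) = 77/2 ≈ 38.500.

E[X] = 77/2 = 38.500.


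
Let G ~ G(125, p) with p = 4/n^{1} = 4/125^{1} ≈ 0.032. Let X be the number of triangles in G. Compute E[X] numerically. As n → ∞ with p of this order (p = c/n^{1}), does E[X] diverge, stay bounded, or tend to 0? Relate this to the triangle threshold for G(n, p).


Number of potential triangles: C(125, 3) = 317750.
Each occurs with probability p³ ≈ (0.032)³ ≈ 3.276800e-05.
By linearity: E[X] = C(125, 3)·p³ ≈ 317750 · 3.276800e-05 ≈ 10.4120.
Here α = 1, so p = 4/n is exactly at the triangle threshold p ~ 1/n. Asymptotically E[X] → c³/6 = 4³/6 = 32/3 ≈ 10.6667, a bounded constant. In this regime the triangle count is asymptotically Poisson(c³/6).

E[X] ≈ 10.4120; in regime p = Θ(1/n^{1}) E[X] stays bounded (at the triangle threshold p ~ 1/n).


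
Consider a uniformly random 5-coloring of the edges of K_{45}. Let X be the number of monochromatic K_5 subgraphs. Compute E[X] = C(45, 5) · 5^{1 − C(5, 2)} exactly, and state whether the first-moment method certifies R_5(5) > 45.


E[X] = C(45, 5) · 5^{1 − 10} = 1221759 · 5^{−9} = 1221759/1953125.
As a reduced fraction: E[X] = 1221759/1953125 ≈ 0.62554.
Is E[X] < 1? YES.
Since E[X] < 1, there exists a 5-coloring of K_{45} with no monochromatic K_5; hence R_5(5) > 45.

E[X] = 1221759/1953125 ≈ 0.62554; E[X] < 1, so R_5(5) > 45.


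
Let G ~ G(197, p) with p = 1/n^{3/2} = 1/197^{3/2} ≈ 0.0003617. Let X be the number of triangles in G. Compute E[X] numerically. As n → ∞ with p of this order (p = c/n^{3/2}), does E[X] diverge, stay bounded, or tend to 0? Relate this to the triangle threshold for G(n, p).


Number of potential triangles: C(197, 3) = 1254890.
Each occurs with probability p³ ≈ (0.0003617)³ ≈ 4.730445e-11.
By linearity: E[X] = C(197, 3)·p³ ≈ 1254890 · 4.730445e-11 ≈ 0.0001.
Since α = 3/2 > 1, p = c/n^{3/2} = o(1/n) is below the triangle threshold p ~ 1/n. Asymptotically E[X] ~ (c³/6)·n^{3(1−α)} = (1³/6)·n^{-1.5} → 0, so by Markov's inequality G has no triangles w.h.p.

E[X] ≈ 0.0001; in regime p = Θ(1/n^{3/2}) E[X] tends to 0 (below the triangle threshold p ~ 1/n).


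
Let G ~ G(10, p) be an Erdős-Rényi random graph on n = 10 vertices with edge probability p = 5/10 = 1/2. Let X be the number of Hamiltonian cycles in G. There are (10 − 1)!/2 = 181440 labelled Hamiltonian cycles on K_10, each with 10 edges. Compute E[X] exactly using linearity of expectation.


K_10 has (10 − 1)!/2 = 181440 labelled Hamiltonian cycles.
For each such Hamiltonian cycle H, let X_H = 1 if all 10 edges of H are present in G. Then P[X_H = 1] = p^{10} = (1/2)^{10} = 1/1024.
By linearity of expectation: E[X] = Σ_H E[X_H] = 181440 · p^{10} = 181440 · 1/1024 = 2835/16.
Numerically: E[X] ≈ 177.19.

E[X] = 181440 · (1/2)^{10} = 2835/16 ≈ 177.19.


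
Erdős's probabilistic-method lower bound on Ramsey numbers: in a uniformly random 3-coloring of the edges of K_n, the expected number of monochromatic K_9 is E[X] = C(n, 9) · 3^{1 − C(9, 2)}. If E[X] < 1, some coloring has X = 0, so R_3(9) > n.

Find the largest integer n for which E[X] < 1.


We need C(n, 9) · 3^{1 − 36} < 1, i.e. C(n, 9) < 3^{36 − 1} = 50031545098999707.
Check values of n near the boundary:
  n = 296: C(296, 9) = 42513789098994080; 42513789098994080 < 50031545098999707? YES
  n = 297: C(297, 9) = 43842345008337645; 43842345008337645 < 50031545098999707? YES
  n = 298: C(298, 9) = 45207677551849890; 45207677551849890 < 50031545098999707? YES
  n = 299: C(299, 9) = 46610674441390059; 46610674441390059 < 50031545098999707? YES
  n = 300: C(300, 9) = 48052241692154700; 48052241692154700 < 50031545098999707? YES
  n = 301: C(301, 9) = 49533303936090975; 49533303936090975 < 50031545098999707? YES
  n = 302: C(302, 9) = 51054804739588650; 51054804739588650 < 50031545098999707? NO
  n = 303: C(303, 9) = 52617706925494425; 52617706925494425 < 50031545098999707? NO
The largest n with C(n, 9) < 50031545098999707 is n = 301 (where E[X] = 16511101312030325/16677181699666569 ≈ 0.9900). Hence R_3(9) > 301, i.e. R_3(9) ≥ 302.

Largest n = 301; hence R_3(9) > 301.


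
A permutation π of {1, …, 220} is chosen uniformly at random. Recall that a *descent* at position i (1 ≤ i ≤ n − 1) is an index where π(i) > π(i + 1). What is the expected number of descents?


Write X = Σ X_I over i = 1, …, 219, with X_I the indicator of one descent.
There are 219 indicators.
For each fixed i, the pair (π(i), π(i+1)) is a uniformly random ordered pair of distinct values from {1, …, 220}; by symmetry P[π(i) > π(i+1)] = 1/2.
By linearity: E[X] = 219 · (1/2) = (220 − 1) · (1/2) = 219/2 ≈ 109.5000.

E[X] = 219/2 = 109.5000.


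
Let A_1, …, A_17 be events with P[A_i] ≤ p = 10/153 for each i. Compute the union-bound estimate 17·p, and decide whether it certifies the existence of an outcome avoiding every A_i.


Union bound: P[∪_{i=1}^{17} A_i] ≤ Σ_i P[A_i] ≤ 17·p = 17·(10/153) = 10/9.
Numerically: 10/9 ≈ 1.1111.
Is 10/9 < 1? NO.
Since the bound 10/9 is ≥ 1, the union bound is uninformative here; it does NOT by itself certify existence.

17·p = 10/9 ≈ 1.1111; existence NOT certified by the union bound.


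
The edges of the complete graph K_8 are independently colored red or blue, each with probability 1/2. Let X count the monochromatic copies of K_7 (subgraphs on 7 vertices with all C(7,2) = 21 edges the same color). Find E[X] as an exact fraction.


Let X = Σ_S X_S over the C(8, 7) = 8 subsets S of size 7, where X_S = 1 if the K_7 on S is monochromatic.
For a fixed S, the K_7 on S has C(7, 2) = 21 edges. P[all 21 edges red] = (1/2)^21, and likewise for blue, so P[monochromatic] = 2·(1/2)^21 = 2^{1 − 21} = 1/1048576.
Summing: E[X] = C(8, 7) · 2^{1 − 21} = 8 · 1/1048576 = 1/131072.
Numerically: E[X] ≈ 0.000008.

E[X] = C(8,7)·2^(1−C(7,2)) = 1/131072 ≈ 0.000008.


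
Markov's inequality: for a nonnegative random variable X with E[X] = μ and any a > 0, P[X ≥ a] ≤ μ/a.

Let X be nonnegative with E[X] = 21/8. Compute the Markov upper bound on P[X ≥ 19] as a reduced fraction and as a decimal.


μ = E[X] = 21/8, a = 19.
Markov: P[X ≥ 19] ≤ μ/a = (21/8)/19 = 21/152.
Numerically: ≈ 0.138.
(Since a = 19 > μ = 2.625, the bound 21/152 is < 1 and informative.)

P[X ≥ 19] ≤ 21/152 ≈ 0.138.


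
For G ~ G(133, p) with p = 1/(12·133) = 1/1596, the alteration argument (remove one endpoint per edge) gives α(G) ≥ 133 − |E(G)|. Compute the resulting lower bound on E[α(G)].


E[|E(G)|] = C(133, 2)·p = 8778 · (1/1596) = 11/2.
E[α(G)] ≥ n − E[|E(G)|] = 133 − 11/2 = 255/2.
Numerically: ≈ 127.500.
(This is only a lower bound; the true E[α(G)] may be larger.)

E[α(G)] ≥ 255/2 ≈ 127.500.


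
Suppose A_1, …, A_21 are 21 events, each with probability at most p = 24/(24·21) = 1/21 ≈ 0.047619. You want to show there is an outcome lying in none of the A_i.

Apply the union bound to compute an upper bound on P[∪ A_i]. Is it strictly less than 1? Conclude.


Union bound: P[∪_{i=1}^{21} A_i] ≤ Σ_i P[A_i] ≤ 21·p = 21·(1/21) = 1.
Numerically: 1 ≈ 1.000000.
Is 1 < 1? NO.
Since the bound 1 is ≥ 1, the union bound is uninformative here; it does NOT by itself certify existence.

21·p = 1 ≈ 1.000000; existence NOT certified by the union bound.


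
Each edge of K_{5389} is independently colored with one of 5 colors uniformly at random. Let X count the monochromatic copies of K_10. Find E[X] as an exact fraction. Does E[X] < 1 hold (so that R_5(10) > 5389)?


E[X] = C(5389, 10) · 5^{1 − 45} = 5645340767466558997768874792926 · 5^{−44} = 5645340767466558997768874792926/5684341886080801486968994140625.
As a reduced fraction: E[X] = 5645340767466558997768874792926/5684341886080801486968994140625 ≈ 0.9931.
Is E[X] < 1? YES.
Since E[X] < 1, there exists a 5-coloring of K_{5389} with no monochromatic K_10; hence R_5(10) > 5389.

E[X] = 5645340767466558997768874792926/5684341886080801486968994140625 ≈ 0.9931; E[X] < 1, so R_5(10) > 5389.


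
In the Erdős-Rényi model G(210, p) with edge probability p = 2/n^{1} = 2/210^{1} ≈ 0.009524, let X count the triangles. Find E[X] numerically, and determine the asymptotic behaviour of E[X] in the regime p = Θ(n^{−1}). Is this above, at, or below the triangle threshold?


Number of potential triangles: C(210, 3) = 1521520.
Each occurs with probability p³ ≈ (0.009524)³ ≈ 8.638376e-07.
By linearity: E[X] = C(210, 3)·p³ ≈ 1521520 · 8.638376e-07 ≈ 1.3143.
Here α = 1, so p = 2/n is exactly at the triangle threshold p ~ 1/n. Asymptotically E[X] → c³/6 = 2³/6 = 4/3 ≈ 1.3333, a bounded constant. In this regime the triangle count is asymptotically Poisson(c³/6).

E[X] ≈ 1.3143; in regime p = Θ(1/n^{1}) E[X] stays bounded (at the triangle threshold p ~ 1/n).


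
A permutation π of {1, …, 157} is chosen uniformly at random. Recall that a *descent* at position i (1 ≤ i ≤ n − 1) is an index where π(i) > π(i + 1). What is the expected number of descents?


Write X = Σ X_I over i = 1, …, 156, with X_I the indicator of one descent.
There are 156 indicators.
For each fixed i, the pair (π(i), π(i+1)) is a uniformly random ordered pair of distinct values from {1, …, 157}; by symmetry P[π(i) > π(i+1)] = 1/2.
By linearity: E[X] = 156 · (1/2) = (157 − 1) · (1/2) = 78 ≈ 78.0000.

E[X] = 78 = 78.0000.


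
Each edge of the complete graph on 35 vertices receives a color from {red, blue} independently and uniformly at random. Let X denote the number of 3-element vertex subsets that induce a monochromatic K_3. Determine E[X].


Let X = Σ_S X_S over the C(35, 3) = 6545 subsets S of size 3, where X_S = 1 if the K_3 on S is monochromatic.
For a fixed S, the K_3 on S has C(3, 2) = 3 edges. P[all 3 edges red] = (1/2)^3, and likewise for blue, so P[monochromatic] = 2·(1/2)^3 = 2^{1 − 3} = 1/4.
By linearity: E[X] = C(35, 3) · 2^{1 − 3} = 6545 · 1/4 = 6545/4.
Numerically: E[X] ≈ 1636.250.

E[X] = C(35,3)·2^(1−C(3,2)) = 6545/4 ≈ 1636.250.


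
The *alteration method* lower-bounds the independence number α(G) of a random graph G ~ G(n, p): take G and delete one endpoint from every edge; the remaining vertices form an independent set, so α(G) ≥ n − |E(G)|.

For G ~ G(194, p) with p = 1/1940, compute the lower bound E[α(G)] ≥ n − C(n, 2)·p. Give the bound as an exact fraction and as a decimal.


E[|E(G)|] = C(194, 2)·p = 18721 · (1/1940) = 193/20.
E[α(G)] ≥ n − E[|E(G)|] = 194 − 193/20 = 3687/20.
Numerically: ≈ 184.35000.
(This is only a lower bound; the true E[α(G)] may be larger.)

E[α(G)] ≥ 3687/20 ≈ 184.35000.


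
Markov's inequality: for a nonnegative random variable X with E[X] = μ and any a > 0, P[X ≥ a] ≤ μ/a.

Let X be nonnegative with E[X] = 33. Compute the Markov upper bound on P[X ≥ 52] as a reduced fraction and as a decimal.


μ = E[X] = 33, a = 52.
Markov: P[X ≥ 52] ≤ μ/a = (33)/52 = 33/52.
Numerically: ≈ 0.63462.
(Since a = 52 > μ = 33.00000, the bound 33/52 is < 1 and informative.)

P[X ≥ 52] ≤ 33/52 ≈ 0.63462.


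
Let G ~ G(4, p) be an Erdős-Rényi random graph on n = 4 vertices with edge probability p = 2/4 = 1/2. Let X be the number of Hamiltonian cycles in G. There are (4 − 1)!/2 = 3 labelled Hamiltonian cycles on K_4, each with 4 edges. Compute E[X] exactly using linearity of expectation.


K_4 has (4 − 1)!/2 = 3 labelled Hamiltonian cycles.
For each such Hamiltonian cycle H, let X_H = 1 if all 4 edges of H are present in G. Then P[X_H = 1] = p^{4} = (1/2)^{4} = 1/16.
Summing the indicators: E[X] = Σ_H E[X_H] = 3 · p^{4} = 3 · 1/16 = 3/16.
Numerically: E[X] ≈ 0.1875.

E[X] = 3 · (1/2)^{4} = 3/16 ≈ 0.1875.


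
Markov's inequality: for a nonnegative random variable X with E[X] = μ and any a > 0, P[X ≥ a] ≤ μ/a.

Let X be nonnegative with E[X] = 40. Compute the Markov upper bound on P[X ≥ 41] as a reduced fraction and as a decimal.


μ = E[X] = 40, a = 41.
Markov: P[X ≥ 41] ≤ μ/a = (40)/41 = 40/41.
Numerically: ≈ 0.9756.
(Since a = 41 > μ = 40.0000, the bound 40/41 is < 1 and informative.)

P[X ≥ 41] ≤ 40/41 ≈ 0.9756.


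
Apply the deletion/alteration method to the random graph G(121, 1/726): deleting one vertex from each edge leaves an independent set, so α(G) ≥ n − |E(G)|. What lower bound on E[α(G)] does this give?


E[|E(G)|] = C(121, 2)·p = 7260 · (1/726) = 10.
E[α(G)] ≥ n − E[|E(G)|] = 121 − 10 = 111.
Numerically: ≈ 111.000000.
(This is only a lower bound; the true E[α(G)] may be larger.)

E[α(G)] ≥ 111 ≈ 111.000000.


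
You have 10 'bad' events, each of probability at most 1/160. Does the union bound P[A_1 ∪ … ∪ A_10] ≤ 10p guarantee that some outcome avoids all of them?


Union bound: P[∪_{i=1}^{10} A_i] ≤ Σ_i P[A_i] ≤ 10·p = 10·(1/160) = 1/16.
Numerically: 1/16 ≈ 0.062500.
Is 1/16 < 1? YES.
Since P[∪ A_i] ≤ 1/16 < 1, the complement has P[∩ A_i^c] ≥ 1 − 1/16 = 15/16 > 0, so some outcome avoids every A_i.

10·p = 1/16 ≈ 0.062500; existence CERTIFIED by the union bound.


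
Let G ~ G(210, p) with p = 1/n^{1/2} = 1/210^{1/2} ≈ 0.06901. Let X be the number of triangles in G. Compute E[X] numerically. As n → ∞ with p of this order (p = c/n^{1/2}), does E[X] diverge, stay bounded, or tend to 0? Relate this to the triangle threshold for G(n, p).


Number of potential triangles: C(210, 3) = 1521520.
Each occurs with probability p³ ≈ (0.06901)³ ≈ 3.286026e-04.
By linearity: E[X] = C(210, 3)·p³ ≈ 1521520 · 3.286026e-04 ≈ 499.9755.
Since α = 1/2 < 1, p = c/n^{1/2} ≫ 1/n is above the triangle threshold p ~ 1/n. Asymptotically E[X] ~ (c³/6)·n^{3(1−α)} = (1³/6)·n^{1.5} → ∞; triangles are abundant w.h.p.

E[X] ≈ 499.9755; in regime p = Θ(1/n^{1/2}) E[X] diverges (above the triangle threshold p ~ 1/n).


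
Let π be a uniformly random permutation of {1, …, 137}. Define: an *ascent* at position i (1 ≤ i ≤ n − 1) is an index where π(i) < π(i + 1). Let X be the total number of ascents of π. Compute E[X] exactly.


Write X = Σ X_I over i = 1, …, 136, with X_I the indicator of one ascent.
There are 136 indicators.
For each fixed i, the pair (π(i), π(i+1)) is a uniformly random ordered pair of distinct values from {1, …, 137}; by symmetry P[π(i) < π(i+1)] = 1/2.
By linearity: E[X] = 136 · (1/2) = (137 − 1) · (1/2) = 68 ≈ 68.0000.

E[X] = 68 = 68.0000.


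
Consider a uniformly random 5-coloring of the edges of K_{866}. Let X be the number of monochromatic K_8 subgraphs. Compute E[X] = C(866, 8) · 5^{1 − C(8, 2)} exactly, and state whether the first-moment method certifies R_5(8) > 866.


E[X] = C(866, 8) · 5^{1 − 28} = 7595214554331451620 · 5^{−27} = 7595214554331451620/7450580596923828125.
As a reduced fraction: E[X] = 1519042910866290324/1490116119384765625 ≈ 1.01941.
Is E[X] < 1? NO.
Since E[X] ≥ 1, the first-moment bound is inconclusive at n = 866; it does NOT by itself certify R_5(8) > 866.

E[X] = 1519042910866290324/1490116119384765625 ≈ 1.01941; E[X] ≥ 1; first-moment method inconclusive here.


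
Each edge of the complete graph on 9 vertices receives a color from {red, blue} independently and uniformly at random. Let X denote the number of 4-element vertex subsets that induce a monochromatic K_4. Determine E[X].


Let X = Σ_S X_S over the C(9, 4) = 126 subsets S of size 4, where X_S = 1 if the K_4 on S is monochromatic.
For a fixed S, the K_4 on S has C(4, 2) = 6 edges. P[all 6 edges red] = (1/2)^6, and likewise for blue, so P[monochromatic] = 2·(1/2)^6 = 2^{1 − 6} = 1/32.
By linearity: E[X] = C(9, 4) · 2^{1 − 6} = 126 · 1/32 = 63/16.
Numerically: E[X] ≈ 3.9375.

E[X] = C(9,4)·2^(1−C(4,2)) = 63/16 ≈ 3.9375.


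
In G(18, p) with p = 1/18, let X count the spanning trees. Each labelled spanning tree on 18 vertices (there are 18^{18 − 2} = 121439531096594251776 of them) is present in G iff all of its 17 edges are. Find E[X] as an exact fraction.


K_18 has 18^{18 − 2} = 121439531096594251776 labelled spanning trees.
For each such spanning tree H, let X_H = 1 if all 17 edges of H are present in G. Then P[X_H = 1] = p^{17} = (1/18)^{17} = 1/2185911559738696531968.
By linearity of expectation: E[X] = Σ_H E[X_H] = 121439531096594251776 · p^{17} = 121439531096594251776 · 1/2185911559738696531968 = 1/18.
Numerically: E[X] ≈ 0.055556.

E[X] = 121439531096594251776 · (1/18)^{17} = 1/18 ≈ 0.055556.


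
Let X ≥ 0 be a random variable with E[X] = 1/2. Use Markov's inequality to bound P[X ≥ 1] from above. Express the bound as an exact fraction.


μ = E[X] = 1/2, a = 1.
Markov: P[X ≥ 1] ≤ μ/a = (1/2)/1 = 1/2.
Numerically: ≈ 0.5000.
(Since a = 1 > μ = 0.5000, the bound 1/2 is < 1 and informative.)

P[X ≥ 1] ≤ 1/2 ≈ 0.5000.


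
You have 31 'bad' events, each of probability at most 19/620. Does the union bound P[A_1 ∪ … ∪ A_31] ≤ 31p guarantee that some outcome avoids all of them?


Union bound: P[∪_{i=1}^{31} A_i] ≤ Σ_i P[A_i] ≤ 31·p = 31·(19/620) = 19/20.
Numerically: 19/20 ≈ 0.950000.
Is 19/20 < 1? YES.
Since P[∪ A_i] ≤ 19/20 < 1, the complement has P[∩ A_i^c] ≥ 1 − 19/20 = 1/20 > 0, so some outcome avoids every A_i.

31·p = 19/20 ≈ 0.950000; existence CERTIFIED by the union bound.


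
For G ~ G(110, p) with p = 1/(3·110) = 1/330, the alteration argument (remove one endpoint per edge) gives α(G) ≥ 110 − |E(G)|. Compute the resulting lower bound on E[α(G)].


E[|E(G)|] = C(110, 2)·p = 5995 · (1/330) = 109/6.
E[α(G)] ≥ n − E[|E(G)|] = 110 − 109/6 = 551/6.
Numerically: ≈ 91.833333.
(This is only a lower bound; the true E[α(G)] may be larger.)

E[α(G)] ≥ 551/6 ≈ 91.833333.


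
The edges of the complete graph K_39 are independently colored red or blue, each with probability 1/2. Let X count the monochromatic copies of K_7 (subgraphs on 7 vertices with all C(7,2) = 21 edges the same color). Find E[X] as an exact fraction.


Let X = Σ_S X_S over the C(39, 7) = 15380937 subsets S of size 7, where X_S = 1 if the K_7 on S is monochromatic.
For a fixed S, the K_7 on S has C(7, 2) = 21 edges. P[all 21 edges red] = (1/2)^21, and likewise for blue, so P[monochromatic] = 2·(1/2)^21 = 2^{1 − 21} = 1/1048576.
By linearity of expectation: E[X] = C(39, 7) · 2^{1 − 21} = 15380937 · 1/1048576 = 15380937/1048576.
Numerically: E[X] ≈ 14.66840.

E[X] = C(39,7)·2^(1−C(7,2)) = 15380937/1048576 ≈ 14.66840.


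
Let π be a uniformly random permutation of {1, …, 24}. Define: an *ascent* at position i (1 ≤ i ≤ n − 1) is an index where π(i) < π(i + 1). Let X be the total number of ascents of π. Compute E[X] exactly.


Write X = Σ X_I over i = 1, …, 23, with X_I the indicator of one ascent.
There are 23 indicators.
For each fixed i, the pair (π(i), π(i+1)) is a uniformly random ordered pair of distinct values from {1, …, 24}; by symmetry P[π(i) < π(i+1)] = 1/2.
By linearity: E[X] = 23 · (1/2) = (24 − 1) · (1/2) = 23/2 ≈ 11.500000.

E[X] = 23/2 = 11.500000.


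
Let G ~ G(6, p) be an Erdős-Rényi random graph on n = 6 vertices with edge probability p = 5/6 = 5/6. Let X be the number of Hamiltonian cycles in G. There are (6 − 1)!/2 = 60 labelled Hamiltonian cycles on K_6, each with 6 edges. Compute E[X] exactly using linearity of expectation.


K_6 has (6 − 1)!/2 = 60 labelled Hamiltonian cycles.
For each such Hamiltonian cycle H, let X_H = 1 if all 6 edges of H are present in G. Then P[X_H = 1] = p^{6} = (5/6)^{6} = 15625/46656.
By linearity of expectation: E[X] = Σ_H E[X_H] = 60 · p^{6} = 60 · 15625/46656 = 78125/3888.
Numerically: E[X] ≈ 20.1.

E[X] = 60 · (5/6)^{6} = 78125/3888 ≈ 20.1.


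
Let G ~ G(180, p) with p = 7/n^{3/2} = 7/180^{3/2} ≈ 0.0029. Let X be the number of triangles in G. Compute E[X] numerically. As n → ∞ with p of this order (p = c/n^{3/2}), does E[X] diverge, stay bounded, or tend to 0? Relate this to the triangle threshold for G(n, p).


Number of potential triangles: C(180, 3) = 955860.
Each occurs with probability p³ ≈ (0.0029)³ ≈ 2.43539e-08.
By linearity: E[X] = C(180, 3)·p³ ≈ 955860 · 2.43539e-08 ≈ 0.023.
Since α = 3/2 > 1, p = c/n^{3/2} = o(1/n) is below the triangle threshold p ~ 1/n. Asymptotically E[X] ~ (c³/6)·n^{3(1−α)} = (7³/6)·n^{-1.5} → 0, so by Markov's inequality G has no triangles w.h.p.

E[X] ≈ 0.023; in regime p = Θ(1/n^{3/2}) E[X] tends to 0 (below the triangle threshold p ~ 1/n).


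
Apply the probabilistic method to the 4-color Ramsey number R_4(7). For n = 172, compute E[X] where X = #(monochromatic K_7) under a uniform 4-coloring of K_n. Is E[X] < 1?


E[X] = C(172, 7) · 4^{1 − 21} = 780842580024 · 4^{−20} = 780842580024/1099511627776.
As a reduced fraction: E[X] = 97605322503/137438953472 ≈ 0.710172.
Is E[X] < 1? YES.
Since E[X] < 1, there exists a 4-coloring of K_{172} with no monochromatic K_7; hence R_4(7) > 172.

E[X] = 97605322503/137438953472 ≈ 0.710172; E[X] < 1, so R_4(7) > 172.


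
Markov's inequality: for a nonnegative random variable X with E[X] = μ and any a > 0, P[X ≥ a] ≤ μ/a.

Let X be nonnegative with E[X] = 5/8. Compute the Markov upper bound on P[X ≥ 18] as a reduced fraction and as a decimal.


μ = E[X] = 5/8, a = 18.
Markov: P[X ≥ 18] ≤ μ/a = (5/8)/18 = 5/144.
Numerically: ≈ 0.03472.
(Since a = 18 > μ = 0.62500, the bound 5/144 is < 1 and informative.)

P[X ≥ 18] ≤ 5/144 ≈ 0.03472.


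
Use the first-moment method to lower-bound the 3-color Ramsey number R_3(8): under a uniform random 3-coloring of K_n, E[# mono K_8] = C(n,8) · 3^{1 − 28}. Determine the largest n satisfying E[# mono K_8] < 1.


We need C(n, 8) · 3^{1 − 28} < 1, i.e. C(n, 8) < 3^{28 − 1} = 7625597484987.
Check values of n near the boundary:
  n = 152: C(152, 8) = 5859727868575; 5859727868575 < 7625597484987? YES
  n = 153: C(153, 8) = 6183023199255; 6183023199255 < 7625597484987? YES
  n = 154: C(154, 8) = 6521818990995; 6521818990995 < 7625597484987? YES
  n = 155: C(155, 8) = 6876747915675; 6876747915675 < 7625597484987? YES
  n = 156: C(156, 8) = 7248464019225; 7248464019225 < 7625597484987? YES
  n = 157: C(157, 8) = 7637643295425; 7637643295425 < 7625597484987? NO
  n = 158: C(158, 8) = 8044984271181; 8044984271181 < 7625597484987? NO
  n = 159: C(159, 8) = 8471208603429; 8471208603429 < 7625597484987? NO
The largest n with C(n, 8) < 7625597484987 is n = 156 (where E[X] = 805384891025/847288609443 ≈ 0.950544). Hence R_3(8) > 156, i.e. R_3(8) ≥ 157.

Largest n = 156; hence R_3(8) > 156.


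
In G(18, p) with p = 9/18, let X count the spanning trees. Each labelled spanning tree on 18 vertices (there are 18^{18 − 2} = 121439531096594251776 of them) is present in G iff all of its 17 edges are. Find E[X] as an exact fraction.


K_18 has 18^{18 − 2} = 121439531096594251776 labelled spanning trees.
For each such spanning tree H, let X_H = 1 if all 17 edges of H are present in G. Then P[X_H = 1] = p^{17} = (1/2)^{17} = 1/131072.
By linearity of expectation: E[X] = Σ_H E[X_H] = 121439531096594251776 · p^{17} = 121439531096594251776 · 1/131072 = 1853020188851841/2.
Numerically: E[X] ≈ 9.2651e+14.

E[X] = 121439531096594251776 · (1/2)^{17} = 1853020188851841/2 ≈ 9.2651e+14.


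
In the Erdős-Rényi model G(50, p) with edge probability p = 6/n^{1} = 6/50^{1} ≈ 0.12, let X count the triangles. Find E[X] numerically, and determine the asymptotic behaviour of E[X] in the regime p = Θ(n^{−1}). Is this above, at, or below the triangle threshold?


Number of potential triangles: C(50, 3) = 19600.
Each occurs with probability p³ ≈ (0.12)³ ≈ 1.72800000e-03.
By linearity: E[X] = C(50, 3)·p³ ≈ 19600 · 1.72800000e-03 ≈ 33.868800.
Here α = 1, so p = 6/n is exactly at the triangle threshold p ~ 1/n. Asymptotically E[X] → c³/6 = 6³/6 = 36 ≈ 36.000000, a bounded constant. In this regime the triangle count is asymptotically Poisson(c³/6).

E[X] ≈ 33.868800; in regime p = Θ(1/n^{1}) E[X] stays bounded (at the triangle threshold p ~ 1/n).
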